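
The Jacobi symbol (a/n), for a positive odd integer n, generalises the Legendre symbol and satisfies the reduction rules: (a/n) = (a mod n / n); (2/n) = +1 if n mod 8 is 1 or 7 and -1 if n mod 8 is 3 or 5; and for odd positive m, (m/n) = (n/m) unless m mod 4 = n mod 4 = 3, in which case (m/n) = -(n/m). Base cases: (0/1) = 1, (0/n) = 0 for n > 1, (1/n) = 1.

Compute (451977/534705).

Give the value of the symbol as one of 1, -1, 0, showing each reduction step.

reciprocity: (451977/534705) = +1·(534705/451977) since 451977 mod 4 = 1, 534705 mod 4 = 1; sign now +1
(534705/451977) = (82728/451977)   [reduce mod 451977]
82728 = 2^3·10341; (2/451977) = +1 since 451977 mod 8 = 1, so (82728/451977) = (+1)^3·(10341/451977); sign now +1
reciprocity: (10341/451977) = +1·(451977/10341) since 10341 mod 4 = 1, 451977 mod 4 = 1; sign now +1
(451977/10341) = (7314/10341)   [reduce mod 10341]
7314 = 2^1·3657; (2/10341) = -1 since 10341 mod 8 = 5, so (7314/10341) = (-1)^1·(3657/10341); sign now -1
reciprocity: (3657/10341) = +1·(10341/3657) since 3657 mod 4 = 1, 10341 mod 4 = 1; sign now -1
(10341/3657) = (3027/3657)   [reduce mod 3657]
reciprocity: (3027/3657) = +1·(3657/3027) since 3027 mod 4 = 3, 3657 mod 4 = 1; sign now -1
(3657/3027) = (630/3027)   [reduce mod 3027]
630 = 2^1·315; (2/3027) = -1 since 3027 mod 8 = 3, so (630/3027) = (-1)^1·(315/3027); sign now +1
reciprocity: (315/3027) = -1·(3027/315) since 315 mod 4 = 3, 3027 mod 4 = 3; sign now -1
(3027/315) = (192/315)   [reduce mod 315]
192 = 2^6·3; (2/315) = -1 since 315 mod 8 = 3, so (192/315) = (-1)^6·(3/315); sign now -1
reciprocity: (3/315) = -1·(315/3) since 3 mod 4 = 3, 315 mod 4 = 3; sign now +1
(315/3) = (0/3)   [reduce mod 3]
(0/3) = 0   [gcd(a, n) > 1]; final value = 0

0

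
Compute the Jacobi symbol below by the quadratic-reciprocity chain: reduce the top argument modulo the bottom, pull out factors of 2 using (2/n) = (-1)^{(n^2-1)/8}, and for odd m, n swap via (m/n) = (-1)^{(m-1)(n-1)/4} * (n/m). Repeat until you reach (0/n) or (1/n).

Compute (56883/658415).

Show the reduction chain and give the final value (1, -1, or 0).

flip (56883/658415) -> (658415/56883): both odd, 56883 mod 4 = 3, 658415 mod 4 = 3, so the flip contributes -1; sign now -1
(658415/56883): 658415 mod 56883 = 32702, so (658415/56883) = (32702/56883)
factor out 2^1: 32702 = 2^1·16351; with 56883 mod 8 = 3, (2/56883) = -1; sign now +1; continue with (16351/56883)
flip (16351/56883) -> (56883/16351): both odd, 16351 mod 4 = 3, 56883 mod 4 = 3, so the flip contributes -1; sign now -1
(56883/16351): 56883 mod 16351 = 7830, so (56883/16351) = (7830/16351)
factor out 2^1: 7830 = 2^1·3915; with 16351 mod 8 = 7, (2/16351) = +1; sign now -1; continue with (3915/16351)
flip (3915/16351) -> (16351/3915): both odd, 3915 mod 4 = 3, 16351 mod 4 = 3, so the flip contributes -1; sign now +1
(16351/3915): 16351 mod 3915 = 691, so (16351/3915) = (691/3915)
flip (691/3915) -> (3915/691): both odd, 691 mod 4 = 3, 3915 mod 4 = 3, so the flip contributes -1; sign now -1
(3915/691): 3915 mod 691 = 460, so (3915/691) = (460/691)
factor out 2^2: 460 = 2^2·115; with 691 mod 8 = 3, (2/691) = -1; sign now -1; continue with (115/691)
flip (115/691) -> (691/115): both odd, 115 mod 4 = 3, 691 mod 4 = 3, so the flip contributes -1; sign now +1
(691/115): 691 mod 115 = 1, so (691/115) = (1/115)
reached (1/115) = 1, so the symbol is +1

1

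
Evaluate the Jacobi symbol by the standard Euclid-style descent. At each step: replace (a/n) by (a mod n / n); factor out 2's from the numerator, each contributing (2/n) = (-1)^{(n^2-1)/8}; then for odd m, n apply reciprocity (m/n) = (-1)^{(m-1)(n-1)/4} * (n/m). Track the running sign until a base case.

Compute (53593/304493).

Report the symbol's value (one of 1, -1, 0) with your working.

flip (53593/304493) -> (304493/53593): both odd, 53593 mod 4 = 1, 304493 mod 4 = 1, so the flip contributes +1; sign now +1
(304493/53593): 304493 mod 53593 = 36528, so (304493/53593) = (36528/53593)
factor out 2^4: 36528 = 2^4·2283; with 53593 mod 8 = 1, (2/53593) = +1; sign now +1; continue with (2283/53593)
flip (2283/53593) -> (53593/2283): both odd, 2283 mod 4 = 3, 53593 mod 4 = 1, so the flip contributes +1; sign now +1
(53593/2283): 53593 mod 2283 = 1084, so (53593/2283) = (1084/2283)
factor out 2^2: 1084 = 2^2·271; with 2283 mod 8 = 3, (2/2283) = -1; sign now +1; continue with (271/2283)
flip (271/2283) -> (2283/271): both odd, 271 mod 4 = 3, 2283 mod 4 = 3, so the flip contributes -1; sign now -1
(2283/271): 2283 mod 271 = 115, so (2283/271) = (115/271)
flip (115/271) -> (271/115): both odd, 115 mod 4 = 3, 271 mod 4 = 3, so the flip contributes -1; sign now +1
(271/115): 271 mod 115 = 41, so (271/115) = (41/115)
flip (41/115) -> (115/41): both odd, 41 mod 4 = 1, 115 mod 4 = 3, so the flip contributes +1; sign now +1
(115/41): 115 mod 41 = 33, so (115/41) = (33/41)
flip (33/41) -> (41/33): both odd, 33 mod 4 = 1, 41 mod 4 = 1, so the flip contributes +1; sign now +1
(41/33): 41 mod 33 = 8, so (41/33) = (8/33)
factor out 2^3: 8 = 2^3·1; with 33 mod 8 = 1, (2/33) = +1; sign now +1; continue with (1/33)
reached (1/33) = 1, so the symbol is +1

1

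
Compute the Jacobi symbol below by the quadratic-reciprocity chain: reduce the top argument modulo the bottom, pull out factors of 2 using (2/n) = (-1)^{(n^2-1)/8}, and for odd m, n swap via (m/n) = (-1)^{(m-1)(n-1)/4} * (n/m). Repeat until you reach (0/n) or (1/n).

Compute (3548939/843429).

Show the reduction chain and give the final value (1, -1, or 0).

1

(3548939/843429): 3548939 mod 843429 = 175223, so (3548939/843429) = (175223/843429)
flip (175223/843429) -> (843429/175223): both odd, 175223 mod 4 = 3, 843429 mod 4 = 1, so the flip contributes +1; sign now +1
(843429/175223): 843429 mod 175223 = 142537, so (843429/175223) = (142537/175223)
flip (142537/175223) -> (175223/142537): both odd, 142537 mod 4 = 1, 175223 mod 4 = 3, so the flip contributes +1; sign now +1
(175223/142537): 175223 mod 142537 = 32686, so (175223/142537) = (32686/142537)
factor out 2^1: 32686 = 2^1·16343; with 142537 mod 8 = 1, (2/142537) = +1; sign now +1; continue with (16343/142537)
flip (16343/142537) -> (142537/16343): both odd, 16343 mod 4 = 3, 142537 mod 4 = 1, so the flip contributes +1; sign now +1
(142537/16343): 142537 mod 16343 = 11793, so (142537/16343) = (11793/16343)
flip (11793/16343) -> (16343/11793): both odd, 11793 mod 4 = 1, 16343 mod 4 = 3, so the flip contributes +1; sign now +1
(16343/11793): 16343 mod 11793 = 4550, so (16343/11793) = (4550/11793)
factor out 2^1: 4550 = 2^1·2275; with 11793 mod 8 = 1, (2/11793) = +1; sign now +1; continue with (2275/11793)
flip (2275/11793) -> (11793/2275): both odd, 2275 mod 4 = 3, 11793 mod 4 = 1, so the flip contributes +1; sign now +1
(11793/2275): 11793 mod 2275 = 418, so (11793/2275) = (418/2275)
factor out 2^1: 418 = 2^1·209; with 2275 mod 8 = 3, (2/2275) = -1; sign now -1; continue with (209/2275)
flip (209/2275) -> (2275/209): both odd, 209 mod 4 = 1, 2275 mod 4 = 3, so the flip contributes +1; sign now -1
(2275/209): 2275 mod 209 = 185, so (2275/209) = (185/209)
flip (185/209) -> (209/185): both odd, 185 mod 4 = 1, 209 mod 4 = 1, so the flip contributes +1; sign now -1
(209/185): 209 mod 185 = 24, so (209/185) = (24/185)
factor out 2^3: 24 = 2^3·3; with 185 mod 8 = 1, (2/185) = +1; sign now -1; continue with (3/185)
flip (3/185) -> (185/3): both odd, 3 mod 4 = 3, 185 mod 4 = 1, so the flip contributes +1; sign now -1
(185/3): 185 mod 3 = 2, so (185/3) = (2/3)
factor out 2^1: 2 = 2^1·1; with 3 mod 8 = 3, (2/3) = -1; sign now +1; continue with (1/3)
reached (1/3) = 1, so the symbol is +1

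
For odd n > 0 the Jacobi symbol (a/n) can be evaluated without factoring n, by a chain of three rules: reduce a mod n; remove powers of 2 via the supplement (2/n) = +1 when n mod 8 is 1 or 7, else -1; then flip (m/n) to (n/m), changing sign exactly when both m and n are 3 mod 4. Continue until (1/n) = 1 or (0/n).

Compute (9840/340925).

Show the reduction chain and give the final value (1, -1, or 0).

0

9840 = 2^4·615; (2/340925) = -1 since 340925 mod 8 = 5, so (9840/340925) = (-1)^4·(615/340925); sign now +1
reciprocity: (615/340925) = +1·(340925/615) since 615 mod 4 = 3, 340925 mod 4 = 1; sign now +1
(340925/615) = (215/615)   [reduce mod 615]
reciprocity: (215/615) = -1·(615/215) since 215 mod 4 = 3, 615 mod 4 = 3; sign now -1
(615/215) = (185/215)   [reduce mod 215]
reciprocity: (185/215) = +1·(215/185) since 185 mod 4 = 1, 215 mod 4 = 3; sign now -1
(215/185) = (30/185)   [reduce mod 185]
30 = 2^1·15; (2/185) = +1 since 185 mod 8 = 1, so (30/185) = (+1)^1·(15/185); sign now -1
reciprocity: (15/185) = +1·(185/15) since 15 mod 4 = 3, 185 mod 4 = 1; sign now -1
(185/15) = (5/15)   [reduce mod 15]
reciprocity: (5/15) = +1·(15/5) since 5 mod 4 = 1, 15 mod 4 = 3; sign now -1
(15/5) = (0/5)   [reduce mod 5]
(0/5) = 0   [gcd(a, n) > 1]; final value = 0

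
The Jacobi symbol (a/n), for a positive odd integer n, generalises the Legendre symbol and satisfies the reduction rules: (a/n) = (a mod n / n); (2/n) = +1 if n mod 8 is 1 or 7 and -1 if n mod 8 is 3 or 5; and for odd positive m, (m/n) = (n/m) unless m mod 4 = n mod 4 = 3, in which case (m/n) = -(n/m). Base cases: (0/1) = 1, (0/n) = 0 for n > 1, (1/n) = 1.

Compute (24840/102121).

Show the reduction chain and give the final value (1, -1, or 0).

1

factor out 2^3: 24840 = 2^3·3105; with 102121 mod 8 = 1, (2/102121) = +1; sign now +1; continue with (3105/102121)
flip (3105/102121) -> (102121/3105): both odd, 3105 mod 4 = 1, 102121 mod 4 = 1, so the flip contributes +1; sign now +1
(102121/3105): 102121 mod 3105 = 2761, so (102121/3105) = (2761/3105)
flip (2761/3105) -> (3105/2761): both odd, 2761 mod 4 = 1, 3105 mod 4 = 1, so the flip contributes +1; sign now +1
(3105/2761): 3105 mod 2761 = 344, so (3105/2761) = (344/2761)
factor out 2^3: 344 = 2^3·43; with 2761 mod 8 = 1, (2/2761) = +1; sign now +1; continue with (43/2761)
flip (43/2761) -> (2761/43): both odd, 43 mod 4 = 3, 2761 mod 4 = 1, so the flip contributes +1; sign now +1
(2761/43): 2761 mod 43 = 9, so (2761/43) = (9/43)
flip (9/43) -> (43/9): both odd, 9 mod 4 = 1, 43 mod 4 = 3, so the flip contributes +1; sign now +1
(43/9): 43 mod 9 = 7, so (43/9) = (7/9)
flip (7/9) -> (9/7): both odd, 7 mod 4 = 3, 9 mod 4 = 1, so the flip contributes +1; sign now +1
(9/7): 9 mod 7 = 2, so (9/7) = (2/7)
factor out 2^1: 2 = 2^1·1; with 7 mod 8 = 7, (2/7) = +1; sign now +1; continue with (1/7)
reached (1/7) = 1, so the symbol is +1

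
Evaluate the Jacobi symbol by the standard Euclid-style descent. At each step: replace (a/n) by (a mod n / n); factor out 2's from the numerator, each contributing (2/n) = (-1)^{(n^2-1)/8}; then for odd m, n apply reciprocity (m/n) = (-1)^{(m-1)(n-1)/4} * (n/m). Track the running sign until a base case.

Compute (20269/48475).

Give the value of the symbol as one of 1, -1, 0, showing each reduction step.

flip (20269/48475) -> (48475/20269): both odd, 20269 mod 4 = 1, 48475 mod 4 = 3, so the flip contributes +1; sign now +1
(48475/20269): 48475 mod 20269 = 7937, so (48475/20269) = (7937/20269)
flip (7937/20269) -> (20269/7937): both odd, 7937 mod 4 = 1, 20269 mod 4 = 1, so the flip contributes +1; sign now +1
(20269/7937): 20269 mod 7937 = 4395, so (20269/7937) = (4395/7937)
flip (4395/7937) -> (7937/4395): both odd, 4395 mod 4 = 3, 7937 mod 4 = 1, so the flip contributes +1; sign now +1
(7937/4395): 7937 mod 4395 = 3542, so (7937/4395) = (3542/4395)
factor out 2^1: 3542 = 2^1·1771; with 4395 mod 8 = 3, (2/4395) = -1; sign now -1; continue with (1771/4395)
flip (1771/4395) -> (4395/1771): both odd, 1771 mod 4 = 3, 4395 mod 4 = 3, so the flip contributes -1; sign now +1
(4395/1771): 4395 mod 1771 = 853, so (4395/1771) = (853/1771)
flip (853/1771) -> (1771/853): both odd, 853 mod 4 = 1, 1771 mod 4 = 3, so the flip contributes +1; sign now +1
(1771/853): 1771 mod 853 = 65, so (1771/853) = (65/853)
flip (65/853) -> (853/65): both odd, 65 mod 4 = 1, 853 mod 4 = 1, so the flip contributes +1; sign now +1
(853/65): 853 mod 65 = 8, so (853/65) = (8/65)
factor out 2^3: 8 = 2^3·1; with 65 mod 8 = 1, (2/65) = +1; sign now +1; continue with (1/65)
reached (1/65) = 1, so the symbol is +1

1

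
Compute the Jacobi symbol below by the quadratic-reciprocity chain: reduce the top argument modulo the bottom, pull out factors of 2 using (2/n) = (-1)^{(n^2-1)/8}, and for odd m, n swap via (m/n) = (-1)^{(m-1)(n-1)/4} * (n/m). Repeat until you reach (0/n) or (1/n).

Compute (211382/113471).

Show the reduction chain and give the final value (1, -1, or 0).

(211382/113471) = (97911/113471)   [reduce mod 113471]
reciprocity: (97911/113471) = -1·(113471/97911) since 97911 mod 4 = 3, 113471 mod 4 = 3; sign now -1
(113471/97911) = (15560/97911)   [reduce mod 97911]
15560 = 2^3·1945; (2/97911) = +1 since 97911 mod 8 = 7, so (15560/97911) = (+1)^3·(1945/97911); sign now -1
reciprocity: (1945/97911) = +1·(97911/1945) since 1945 mod 4 = 1, 97911 mod 4 = 3; sign now -1
(97911/1945) = (661/1945)   [reduce mod 1945]
reciprocity: (661/1945) = +1·(1945/661) since 661 mod 4 = 1, 1945 mod 4 = 1; sign now -1
(1945/661) = (623/661)   [reduce mod 661]
reciprocity: (623/661) = +1·(661/623) since 623 mod 4 = 3, 661 mod 4 = 1; sign now -1
(661/623) = (38/623)   [reduce mod 623]
38 = 2^1·19; (2/623) = +1 since 623 mod 8 = 7, so (38/623) = (+1)^1·(19/623); sign now -1
reciprocity: (19/623) = -1·(623/19) since 19 mod 4 = 3, 623 mod 4 = 3; sign now +1
(623/19) = (15/19)   [reduce mod 19]
reciprocity: (15/19) = -1·(19/15) since 15 mod 4 = 3, 19 mod 4 = 3; sign now -1
(19/15) = (4/15)   [reduce mod 15]
4 = 2^2·1; (2/15) = +1 since 15 mod 8 = 7, so (4/15) = (+1)^2·(1/15); sign now -1
(1/15) = 1; final value = sign = -1

-1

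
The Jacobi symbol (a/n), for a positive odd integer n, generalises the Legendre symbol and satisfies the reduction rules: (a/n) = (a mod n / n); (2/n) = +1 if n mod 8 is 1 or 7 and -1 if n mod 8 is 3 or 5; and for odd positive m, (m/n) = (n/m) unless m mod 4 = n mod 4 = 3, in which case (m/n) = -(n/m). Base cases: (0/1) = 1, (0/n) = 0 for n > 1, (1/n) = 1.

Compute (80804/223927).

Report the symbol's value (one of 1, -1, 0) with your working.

-1

80804 = 2^2·20201; (2/223927) = +1 since 223927 mod 8 = 7, so (80804/223927) = (+1)^2·(20201/223927); sign now +1
reciprocity: (20201/223927) = +1·(223927/20201) since 20201 mod 4 = 1, 223927 mod 4 = 3; sign now +1
(223927/20201) = (1716/20201)   [reduce mod 20201]
1716 = 2^2·429; (2/20201) = +1 since 20201 mod 8 = 1, so (1716/20201) = (+1)^2·(429/20201); sign now +1
reciprocity: (429/20201) = +1·(20201/429) since 429 mod 4 = 1, 20201 mod 4 = 1; sign now +1
(20201/429) = (38/429)   [reduce mod 429]
38 = 2^1·19; (2/429) = -1 since 429 mod 8 = 5, so (38/429) = (-1)^1·(19/429); sign now -1
reciprocity: (19/429) = +1·(429/19) since 19 mod 4 = 3, 429 mod 4 = 1; sign now -1
(429/19) = (11/19)   [reduce mod 19]
reciprocity: (11/19) = -1·(19/11) since 11 mod 4 = 3, 19 mod 4 = 3; sign now +1
(19/11) = (8/11)   [reduce mod 11]
8 = 2^3·1; (2/11) = -1 since 11 mod 8 = 3, so (8/11) = (-1)^3·(1/11); sign now -1
(1/11) = 1; final value = sign = -1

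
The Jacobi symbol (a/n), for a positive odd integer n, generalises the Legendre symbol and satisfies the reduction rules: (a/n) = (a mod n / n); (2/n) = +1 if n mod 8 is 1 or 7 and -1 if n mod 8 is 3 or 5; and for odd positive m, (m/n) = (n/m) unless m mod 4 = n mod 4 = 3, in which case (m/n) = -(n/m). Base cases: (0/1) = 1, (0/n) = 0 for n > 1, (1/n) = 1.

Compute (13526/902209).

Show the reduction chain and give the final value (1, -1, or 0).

factor out 2^1: 13526 = 2^1·6763; with 902209 mod 8 = 1, (2/902209) = +1; sign now +1; continue with (6763/902209)
flip (6763/902209) -> (902209/6763): both odd, 6763 mod 4 = 3, 902209 mod 4 = 1, so the flip contributes +1; sign now +1
(902209/6763): 902209 mod 6763 = 2730, so (902209/6763) = (2730/6763)
factor out 2^1: 2730 = 2^1·1365; with 6763 mod 8 = 3, (2/6763) = -1; sign now -1; continue with (1365/6763)
flip (1365/6763) -> (6763/1365): both odd, 1365 mod 4 = 1, 6763 mod 4 = 3, so the flip contributes +1; sign now -1
(6763/1365): 6763 mod 1365 = 1303, so (6763/1365) = (1303/1365)
flip (1303/1365) -> (1365/1303): both odd, 1303 mod 4 = 3, 1365 mod 4 = 1, so the flip contributes +1; sign now -1
(1365/1303): 1365 mod 1303 = 62, so (1365/1303) = (62/1303)
factor out 2^1: 62 = 2^1·31; with 1303 mod 8 = 7, (2/1303) = +1; sign now -1; continue with (31/1303)
flip (31/1303) -> (1303/31): both odd, 31 mod 4 = 3, 1303 mod 4 = 3, so the flip contributes -1; sign now +1
(1303/31): 1303 mod 31 = 1, so (1303/31) = (1/31)
reached (1/31) = 1, so the symbol is +1

1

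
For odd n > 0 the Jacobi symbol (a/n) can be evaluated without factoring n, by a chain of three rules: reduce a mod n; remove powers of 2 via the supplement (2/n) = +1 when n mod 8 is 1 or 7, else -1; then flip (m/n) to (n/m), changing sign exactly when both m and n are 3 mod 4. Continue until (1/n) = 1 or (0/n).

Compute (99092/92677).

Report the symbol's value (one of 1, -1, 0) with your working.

(99092/92677): 99092 mod 92677 = 6415, so (99092/92677) = (6415/92677)
flip (6415/92677) -> (92677/6415): both odd, 6415 mod 4 = 3, 92677 mod 4 = 1, so the flip contributes +1; sign now +1
(92677/6415): 92677 mod 6415 = 2867, so (92677/6415) = (2867/6415)
flip (2867/6415) -> (6415/2867): both odd, 2867 mod 4 = 3, 6415 mod 4 = 3, so the flip contributes -1; sign now -1
(6415/2867): 6415 mod 2867 = 681, so (6415/2867) = (681/2867)
flip (681/2867) -> (2867/681): both odd, 681 mod 4 = 1, 2867 mod 4 = 3, so the flip contributes +1; sign now -1
(2867/681): 2867 mod 681 = 143, so (2867/681) = (143/681)
flip (143/681) -> (681/143): both odd, 143 mod 4 = 3, 681 mod 4 = 1, so the flip contributes +1; sign now -1
(681/143): 681 mod 143 = 109, so (681/143) = (109/143)
flip (109/143) -> (143/109): both odd, 109 mod 4 = 1, 143 mod 4 = 3, so the flip contributes +1; sign now -1
(143/109): 143 mod 109 = 34, so (143/109) = (34/109)
factor out 2^1: 34 = 2^1·17; with 109 mod 8 = 5, (2/109) = -1; sign now +1; continue with (17/109)
flip (17/109) -> (109/17): both odd, 17 mod 4 = 1, 109 mod 4 = 1, so the flip contributes +1; sign now +1
(109/17): 109 mod 17 = 7, so (109/17) = (7/17)
flip (7/17) -> (17/7): both odd, 7 mod 4 = 3, 17 mod 4 = 1, so the flip contributes +1; sign now +1
(17/7): 17 mod 7 = 3, so (17/7) = (3/7)
flip (3/7) -> (7/3): both odd, 3 mod 4 = 3, 7 mod 4 = 3, so the flip contributes -1; sign now -1
(7/3): 7 mod 3 = 1, so (7/3) = (1/3)
reached (1/3) = 1, so the symbol is -1

-1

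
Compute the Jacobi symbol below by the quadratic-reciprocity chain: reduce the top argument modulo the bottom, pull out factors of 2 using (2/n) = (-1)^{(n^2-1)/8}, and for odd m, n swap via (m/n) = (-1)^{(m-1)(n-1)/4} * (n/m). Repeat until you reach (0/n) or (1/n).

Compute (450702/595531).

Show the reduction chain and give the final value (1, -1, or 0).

450702 = 2^1·225351; (2/595531) = -1 since 595531 mod 8 = 3, so (450702/595531) = (-1)^1·(225351/595531); sign now -1
reciprocity: (225351/595531) = -1·(595531/225351) since 225351 mod 4 = 3, 595531 mod 4 = 3; sign now +1
(595531/225351) = (144829/225351)   [reduce mod 225351]
reciprocity: (144829/225351) = +1·(225351/144829) since 144829 mod 4 = 1, 225351 mod 4 = 3; sign now +1
(225351/144829) = (80522/144829)   [reduce mod 144829]
80522 = 2^1·40261; (2/144829) = -1 since 144829 mod 8 = 5, so (80522/144829) = (-1)^1·(40261/144829); sign now -1
reciprocity: (40261/144829) = +1·(144829/40261) since 40261 mod 4 = 1, 144829 mod 4 = 1; sign now -1
(144829/40261) = (24046/40261)   [reduce mod 40261]
24046 = 2^1·12023; (2/40261) = -1 since 40261 mod 8 = 5, so (24046/40261) = (-1)^1·(12023/40261); sign now +1
reciprocity: (12023/40261) = +1·(40261/12023) since 12023 mod 4 = 3, 40261 mod 4 = 1; sign now +1
(40261/12023) = (4192/12023)   [reduce mod 12023]
4192 = 2^5·131; (2/12023) = +1 since 12023 mod 8 = 7, so (4192/12023) = (+1)^5·(131/12023); sign now +1
reciprocity: (131/12023) = -1·(12023/131) since 131 mod 4 = 3, 12023 mod 4 = 3; sign now -1
(12023/131) = (102/131)   [reduce mod 131]
102 = 2^1·51; (2/131) = -1 since 131 mod 8 = 3, so (102/131) = (-1)^1·(51/131); sign now +1
reciprocity: (51/131) = -1·(131/51) since 51 mod 4 = 3, 131 mod 4 = 3; sign now -1
(131/51) = (29/51)   [reduce mod 51]
reciprocity: (29/51) = +1·(51/29) since 29 mod 4 = 1, 51 mod 4 = 3; sign now -1
(51/29) = (22/29)   [reduce mod 29]
22 = 2^1·11; (2/29) = -1 since 29 mod 8 = 5, so (22/29) = (-1)^1·(11/29); sign now +1
reciprocity: (11/29) = +1·(29/11) since 11 mod 4 = 3, 29 mod 4 = 1; sign now +1
(29/11) = (7/11)   [reduce mod 11]
reciprocity: (7/11) = -1·(11/7) since 7 mod 4 = 3, 11 mod 4 = 3; sign now -1
(11/7) = (4/7)   [reduce mod 7]
4 = 2^2·1; (2/7) = +1 since 7 mod 8 = 7, so (4/7) = (+1)^2·(1/7); sign now -1
(1/7) = 1; final value = sign = -1

-1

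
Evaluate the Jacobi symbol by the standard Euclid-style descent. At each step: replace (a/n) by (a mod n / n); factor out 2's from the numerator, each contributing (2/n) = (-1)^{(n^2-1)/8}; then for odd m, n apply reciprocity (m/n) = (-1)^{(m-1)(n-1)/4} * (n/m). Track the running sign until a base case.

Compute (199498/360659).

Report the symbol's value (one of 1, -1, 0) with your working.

0

factor out 2^1: 199498 = 2^1·99749; with 360659 mod 8 = 3, (2/360659) = -1; sign now -1; continue with (99749/360659)
flip (99749/360659) -> (360659/99749): both odd, 99749 mod 4 = 1, 360659 mod 4 = 3, so the flip contributes +1; sign now -1
(360659/99749): 360659 mod 99749 = 61412, so (360659/99749) = (61412/99749)
factor out 2^2: 61412 = 2^2·15353; with 99749 mod 8 = 5, (2/99749) = -1; sign now -1; continue with (15353/99749)
flip (15353/99749) -> (99749/15353): both odd, 15353 mod 4 = 1, 99749 mod 4 = 1, so the flip contributes +1; sign now -1
(99749/15353): 99749 mod 15353 = 7631, so (99749/15353) = (7631/15353)
flip (7631/15353) -> (15353/7631): both odd, 7631 mod 4 = 3, 15353 mod 4 = 1, so the flip contributes +1; sign now -1
(15353/7631): 15353 mod 7631 = 91, so (15353/7631) = (91/7631)
flip (91/7631) -> (7631/91): both odd, 91 mod 4 = 3, 7631 mod 4 = 3, so the flip contributes -1; sign now +1
(7631/91): 7631 mod 91 = 78, so (7631/91) = (78/91)
factor out 2^1: 78 = 2^1·39; with 91 mod 8 = 3, (2/91) = -1; sign now -1; continue with (39/91)
flip (39/91) -> (91/39): both odd, 39 mod 4 = 3, 91 mod 4 = 3, so the flip contributes -1; sign now +1
(91/39): 91 mod 39 = 13, so (91/39) = (13/39)
flip (13/39) -> (39/13): both odd, 13 mod 4 = 1, 39 mod 4 = 3, so the flip contributes +1; sign now +1
(39/13): 39 mod 13 = 0, so (39/13) = (0/13)
reached (0/13); gcd(a, n) > 1, so (0/13) = 0 and the symbol is 0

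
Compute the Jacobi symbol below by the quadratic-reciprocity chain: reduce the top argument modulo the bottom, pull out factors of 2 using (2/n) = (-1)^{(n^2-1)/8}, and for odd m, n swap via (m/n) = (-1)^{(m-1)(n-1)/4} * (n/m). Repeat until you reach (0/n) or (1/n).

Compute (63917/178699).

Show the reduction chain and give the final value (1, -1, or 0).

-1

flip (63917/178699) -> (178699/63917): both odd, 63917 mod 4 = 1, 178699 mod 4 = 3, so the flip contributes +1; sign now +1
(178699/63917): 178699 mod 63917 = 50865, so (178699/63917) = (50865/63917)
flip (50865/63917) -> (63917/50865): both odd, 50865 mod 4 = 1, 63917 mod 4 = 1, so the flip contributes +1; sign now +1
(63917/50865): 63917 mod 50865 = 13052, so (63917/50865) = (13052/50865)
factor out 2^2: 13052 = 2^2·3263; with 50865 mod 8 = 1, (2/50865) = +1; sign now +1; continue with (3263/50865)
flip (3263/50865) -> (50865/3263): both odd, 3263 mod 4 = 3, 50865 mod 4 = 1, so the flip contributes +1; sign now +1
(50865/3263): 50865 mod 3263 = 1920, so (50865/3263) = (1920/3263)
factor out 2^7: 1920 = 2^7·15; with 3263 mod 8 = 7, (2/3263) = +1; sign now +1; continue with (15/3263)
flip (15/3263) -> (3263/15): both odd, 15 mod 4 = 3, 3263 mod 4 = 3, so the flip contributes -1; sign now -1
(3263/15): 3263 mod 15 = 8, so (3263/15) = (8/15)
factor out 2^3: 8 = 2^3·1; with 15 mod 8 = 7, (2/15) = +1; sign now -1; continue with (1/15)
reached (1/15) = 1, so the symbol is -1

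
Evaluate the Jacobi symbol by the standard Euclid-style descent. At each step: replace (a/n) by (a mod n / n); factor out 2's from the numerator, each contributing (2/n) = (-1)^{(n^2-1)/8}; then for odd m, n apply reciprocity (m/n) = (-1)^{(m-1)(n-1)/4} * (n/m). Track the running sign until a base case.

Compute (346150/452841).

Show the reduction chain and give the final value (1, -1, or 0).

346150 = 2^1·173075; (2/452841) = +1 since 452841 mod 8 = 1, so (346150/452841) = (+1)^1·(173075/452841); sign now +1
reciprocity: (173075/452841) = +1·(452841/173075) since 173075 mod 4 = 3, 452841 mod 4 = 1; sign now +1
(452841/173075) = (106691/173075)   [reduce mod 173075]
reciprocity: (106691/173075) = -1·(173075/106691) since 106691 mod 4 = 3, 173075 mod 4 = 3; sign now -1
(173075/106691) = (66384/106691)   [reduce mod 106691]
66384 = 2^4·4149; (2/106691) = -1 since 106691 mod 8 = 3, so (66384/106691) = (-1)^4·(4149/106691); sign now -1
reciprocity: (4149/106691) = +1·(106691/4149) since 4149 mod 4 = 1, 106691 mod 4 = 3; sign now -1
(106691/4149) = (2966/4149)   [reduce mod 4149]
2966 = 2^1·1483; (2/4149) = -1 since 4149 mod 8 = 5, so (2966/4149) = (-1)^1·(1483/4149); sign now +1
reciprocity: (1483/4149) = +1·(4149/1483) since 1483 mod 4 = 3, 4149 mod 4 = 1; sign now +1
(4149/1483) = (1183/1483)   [reduce mod 1483]
reciprocity: (1183/1483) = -1·(1483/1183) since 1183 mod 4 = 3, 1483 mod 4 = 3; sign now -1
(1483/1183) = (300/1183)   [reduce mod 1183]
300 = 2^2·75; (2/1183) = +1 since 1183 mod 8 = 7, so (300/1183) = (+1)^2·(75/1183); sign now -1
reciprocity: (75/1183) = -1·(1183/75) since 75 mod 4 = 3, 1183 mod 4 = 3; sign now +1
(1183/75) = (58/75)   [reduce mod 75]
58 = 2^1·29; (2/75) = -1 since 75 mod 8 = 3, so (58/75) = (-1)^1·(29/75); sign now -1
reciprocity: (29/75) = +1·(75/29) since 29 mod 4 = 1, 75 mod 4 = 3; sign now -1
(75/29) = (17/29)   [reduce mod 29]
reciprocity: (17/29) = +1·(29/17) since 17 mod 4 = 1, 29 mod 4 = 1; sign now -1
(29/17) = (12/17)   [reduce mod 17]
12 = 2^2·3; (2/17) = +1 since 17 mod 8 = 1, so (12/17) = (+1)^2·(3/17); sign now -1
reciprocity: (3/17) = +1·(17/3) since 3 mod 4 = 3, 17 mod 4 = 1; sign now -1
(17/3) = (2/3)   [reduce mod 3]
2 = 2^1·1; (2/3) = -1 since 3 mod 8 = 3, so (2/3) = (-1)^1·(1/3); sign now +1
(1/3) = 1; final value = sign = +1

1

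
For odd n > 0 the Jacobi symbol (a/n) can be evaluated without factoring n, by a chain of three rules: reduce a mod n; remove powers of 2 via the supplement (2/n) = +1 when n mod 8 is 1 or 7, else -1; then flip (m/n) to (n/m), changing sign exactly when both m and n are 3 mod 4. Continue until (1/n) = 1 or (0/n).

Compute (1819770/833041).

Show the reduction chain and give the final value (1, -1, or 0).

(1819770/833041) = (153688/833041)   [reduce mod 833041]
153688 = 2^3·19211; (2/833041) = +1 since 833041 mod 8 = 1, so (153688/833041) = (+1)^3·(19211/833041); sign now +1
reciprocity: (19211/833041) = +1·(833041/19211) since 19211 mod 4 = 3, 833041 mod 4 = 1; sign now +1
(833041/19211) = (6968/19211)   [reduce mod 19211]
6968 = 2^3·871; (2/19211) = -1 since 19211 mod 8 = 3, so (6968/19211) = (-1)^3·(871/19211); sign now -1
reciprocity: (871/19211) = -1·(19211/871) since 871 mod 4 = 3, 19211 mod 4 = 3; sign now +1
(19211/871) = (49/871)   [reduce mod 871]
reciprocity: (49/871) = +1·(871/49) since 49 mod 4 = 1, 871 mod 4 = 3; sign now +1
(871/49) = (38/49)   [reduce mod 49]
38 = 2^1·19; (2/49) = +1 since 49 mod 8 = 1, so (38/49) = (+1)^1·(19/49); sign now +1
reciprocity: (19/49) = +1·(49/19) since 19 mod 4 = 3, 49 mod 4 = 1; sign now +1
(49/19) = (11/19)   [reduce mod 19]
reciprocity: (11/19) = -1·(19/11) since 11 mod 4 = 3, 19 mod 4 = 3; sign now -1
(19/11) = (8/11)   [reduce mod 11]
8 = 2^3·1; (2/11) = -1 since 11 mod 8 = 3, so (8/11) = (-1)^3·(1/11); sign now +1
(1/11) = 1; final value = sign = +1

1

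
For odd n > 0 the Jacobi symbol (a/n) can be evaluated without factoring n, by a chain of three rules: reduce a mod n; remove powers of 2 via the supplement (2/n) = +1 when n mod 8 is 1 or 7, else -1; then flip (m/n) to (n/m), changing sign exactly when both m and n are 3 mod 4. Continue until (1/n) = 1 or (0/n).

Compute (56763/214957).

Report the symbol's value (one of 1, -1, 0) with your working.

1

flip (56763/214957) -> (214957/56763): both odd, 56763 mod 4 = 3, 214957 mod 4 = 1, so the flip contributes +1; sign now +1
(214957/56763): 214957 mod 56763 = 44668, so (214957/56763) = (44668/56763)
factor out 2^2: 44668 = 2^2·11167; with 56763 mod 8 = 3, (2/56763) = -1; sign now +1; continue with (11167/56763)
flip (11167/56763) -> (56763/11167): both odd, 11167 mod 4 = 3, 56763 mod 4 = 3, so the flip contributes -1; sign now -1
(56763/11167): 56763 mod 11167 = 928, so (56763/11167) = (928/11167)
factor out 2^5: 928 = 2^5·29; with 11167 mod 8 = 7, (2/11167) = +1; sign now -1; continue with (29/11167)
flip (29/11167) -> (11167/29): both odd, 29 mod 4 = 1, 11167 mod 4 = 3, so the flip contributes +1; sign now -1
(11167/29): 11167 mod 29 = 2, so (11167/29) = (2/29)
factor out 2^1: 2 = 2^1·1; with 29 mod 8 = 5, (2/29) = -1; sign now +1; continue with (1/29)
reached (1/29) = 1, so the symbol is +1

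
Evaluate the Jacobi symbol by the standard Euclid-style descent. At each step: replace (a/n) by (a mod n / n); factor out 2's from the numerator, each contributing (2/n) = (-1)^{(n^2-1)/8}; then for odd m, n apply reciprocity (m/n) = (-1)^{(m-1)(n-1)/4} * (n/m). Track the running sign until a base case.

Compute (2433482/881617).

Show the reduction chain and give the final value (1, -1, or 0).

-1

(2433482/881617): 2433482 mod 881617 = 670248, so (2433482/881617) = (670248/881617)
factor out 2^3: 670248 = 2^3·83781; with 881617 mod 8 = 1, (2/881617) = +1; sign now +1; continue with (83781/881617)
flip (83781/881617) -> (881617/83781): both odd, 83781 mod 4 = 1, 881617 mod 4 = 1, so the flip contributes +1; sign now +1
(881617/83781): 881617 mod 83781 = 43807, so (881617/83781) = (43807/83781)
flip (43807/83781) -> (83781/43807): both odd, 43807 mod 4 = 3, 83781 mod 4 = 1, so the flip contributes +1; sign now +1
(83781/43807): 83781 mod 43807 = 39974, so (83781/43807) = (39974/43807)
factor out 2^1: 39974 = 2^1·19987; with 43807 mod 8 = 7, (2/43807) = +1; sign now +1; continue with (19987/43807)
flip (19987/43807) -> (43807/19987): both odd, 19987 mod 4 = 3, 43807 mod 4 = 3, so the flip contributes -1; sign now -1
(43807/19987): 43807 mod 19987 = 3833, so (43807/19987) = (3833/19987)
flip (3833/19987) -> (19987/3833): both odd, 3833 mod 4 = 1, 19987 mod 4 = 3, so the flip contributes +1; sign now -1
(19987/3833): 19987 mod 3833 = 822, so (19987/3833) = (822/3833)
factor out 2^1: 822 = 2^1·411; with 3833 mod 8 = 1, (2/3833) = +1; sign now -1; continue with (411/3833)
flip (411/3833) -> (3833/411): both odd, 411 mod 4 = 3, 3833 mod 4 = 1, so the flip contributes +1; sign now -1
(3833/411): 3833 mod 411 = 134, so (3833/411) = (134/411)
factor out 2^1: 134 = 2^1·67; with 411 mod 8 = 3, (2/411) = -1; sign now +1; continue with (67/411)
flip (67/411) -> (411/67): both odd, 67 mod 4 = 3, 411 mod 4 = 3, so the flip contributes -1; sign now -1
(411/67): 411 mod 67 = 9, so (411/67) = (9/67)
flip (9/67) -> (67/9): both odd, 9 mod 4 = 1, 67 mod 4 = 3, so the flip contributes +1; sign now -1
(67/9): 67 mod 9 = 4, so (67/9) = (4/9)
factor out 2^2: 4 = 2^2·1; with 9 mod 8 = 1, (2/9) = +1; sign now -1; continue with (1/9)
reached (1/9) = 1, so the symbol is -1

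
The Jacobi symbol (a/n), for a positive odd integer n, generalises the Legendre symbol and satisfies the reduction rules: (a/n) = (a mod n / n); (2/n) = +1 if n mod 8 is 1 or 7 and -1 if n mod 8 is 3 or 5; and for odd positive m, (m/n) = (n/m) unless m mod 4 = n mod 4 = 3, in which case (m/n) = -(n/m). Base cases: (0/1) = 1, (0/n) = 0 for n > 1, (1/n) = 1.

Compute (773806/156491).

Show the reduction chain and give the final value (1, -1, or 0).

-1

(773806/156491) = (147842/156491)   [reduce mod 156491]
147842 = 2^1·73921; (2/156491) = -1 since 156491 mod 8 = 3, so (147842/156491) = (-1)^1·(73921/156491); sign now -1
reciprocity: (73921/156491) = +1·(156491/73921) since 73921 mod 4 = 1, 156491 mod 4 = 3; sign now -1
(156491/73921) = (8649/73921)   [reduce mod 73921]
reciprocity: (8649/73921) = +1·(73921/8649) since 8649 mod 4 = 1, 73921 mod 4 = 1; sign now -1
(73921/8649) = (4729/8649)   [reduce mod 8649]
reciprocity: (4729/8649) = +1·(8649/4729) since 4729 mod 4 = 1, 8649 mod 4 = 1; sign now -1
(8649/4729) = (3920/4729)   [reduce mod 4729]
3920 = 2^4·245; (2/4729) = +1 since 4729 mod 8 = 1, so (3920/4729) = (+1)^4·(245/4729); sign now -1
reciprocity: (245/4729) = +1·(4729/245) since 245 mod 4 = 1, 4729 mod 4 = 1; sign now -1
(4729/245) = (74/245)   [reduce mod 245]
74 = 2^1·37; (2/245) = -1 since 245 mod 8 = 5, so (74/245) = (-1)^1·(37/245); sign now +1
reciprocity: (37/245) = +1·(245/37) since 37 mod 4 = 1, 245 mod 4 = 1; sign now +1
(245/37) = (23/37)   [reduce mod 37]
reciprocity: (23/37) = +1·(37/23) since 23 mod 4 = 3, 37 mod 4 = 1; sign now +1
(37/23) = (14/23)   [reduce mod 23]
14 = 2^1·7; (2/23) = +1 since 23 mod 8 = 7, so (14/23) = (+1)^1·(7/23); sign now +1
reciprocity: (7/23) = -1·(23/7) since 7 mod 4 = 3, 23 mod 4 = 3; sign now -1
(23/7) = (2/7)   [reduce mod 7]
2 = 2^1·1; (2/7) = +1 since 7 mod 8 = 7, so (2/7) = (+1)^1·(1/7); sign now -1
(1/7) = 1; final value = sign = -1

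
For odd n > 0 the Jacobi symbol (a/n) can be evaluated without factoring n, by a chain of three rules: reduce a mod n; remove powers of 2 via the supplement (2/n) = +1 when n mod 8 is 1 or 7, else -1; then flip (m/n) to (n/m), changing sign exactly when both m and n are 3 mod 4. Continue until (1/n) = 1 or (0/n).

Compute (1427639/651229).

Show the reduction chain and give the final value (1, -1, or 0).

-1

(1427639/651229) = (125181/651229)   [reduce mod 651229]
reciprocity: (125181/651229) = +1·(651229/125181) since 125181 mod 4 = 1, 651229 mod 4 = 1; sign now +1
(651229/125181) = (25324/125181)   [reduce mod 125181]
25324 = 2^2·6331; (2/125181) = -1 since 125181 mod 8 = 5, so (25324/125181) = (-1)^2·(6331/125181); sign now +1
reciprocity: (6331/125181) = +1·(125181/6331) since 6331 mod 4 = 3, 125181 mod 4 = 1; sign now +1
(125181/6331) = (4892/6331)   [reduce mod 6331]
4892 = 2^2·1223; (2/6331) = -1 since 6331 mod 8 = 3, so (4892/6331) = (-1)^2·(1223/6331); sign now +1
reciprocity: (1223/6331) = -1·(6331/1223) since 1223 mod 4 = 3, 6331 mod 4 = 3; sign now -1
(6331/1223) = (216/1223)   [reduce mod 1223]
216 = 2^3·27; (2/1223) = +1 since 1223 mod 8 = 7, so (216/1223) = (+1)^3·(27/1223); sign now -1
reciprocity: (27/1223) = -1·(1223/27) since 27 mod 4 = 3, 1223 mod 4 = 3; sign now +1
(1223/27) = (8/27)   [reduce mod 27]
8 = 2^3·1; (2/27) = -1 since 27 mod 8 = 3, so (8/27) = (-1)^3·(1/27); sign now -1
(1/27) = 1; final value = sign = -1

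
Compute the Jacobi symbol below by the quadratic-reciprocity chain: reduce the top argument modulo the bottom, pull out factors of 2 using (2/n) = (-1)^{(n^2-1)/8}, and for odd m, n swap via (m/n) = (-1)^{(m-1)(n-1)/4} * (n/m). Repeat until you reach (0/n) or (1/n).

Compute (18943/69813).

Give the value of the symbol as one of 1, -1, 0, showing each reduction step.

1

reciprocity: (18943/69813) = +1·(69813/18943) since 18943 mod 4 = 3, 69813 mod 4 = 1; sign now +1
(69813/18943) = (12984/18943)   [reduce mod 18943]
12984 = 2^3·1623; (2/18943) = +1 since 18943 mod 8 = 7, so (12984/18943) = (+1)^3·(1623/18943); sign now +1
reciprocity: (1623/18943) = -1·(18943/1623) since 1623 mod 4 = 3, 18943 mod 4 = 3; sign now -1
(18943/1623) = (1090/1623)   [reduce mod 1623]
1090 = 2^1·545; (2/1623) = +1 since 1623 mod 8 = 7, so (1090/1623) = (+1)^1·(545/1623); sign now -1
reciprocity: (545/1623) = +1·(1623/545) since 545 mod 4 = 1, 1623 mod 4 = 3; sign now -1
(1623/545) = (533/545)   [reduce mod 545]
reciprocity: (533/545) = +1·(545/533) since 533 mod 4 = 1, 545 mod 4 = 1; sign now -1
(545/533) = (12/533)   [reduce mod 533]
12 = 2^2·3; (2/533) = -1 since 533 mod 8 = 5, so (12/533) = (-1)^2·(3/533); sign now -1
reciprocity: (3/533) = +1·(533/3) since 3 mod 4 = 3, 533 mod 4 = 1; sign now -1
(533/3) = (2/3)   [reduce mod 3]
2 = 2^1·1; (2/3) = -1 since 3 mod 8 = 3, so (2/3) = (-1)^1·(1/3); sign now +1
(1/3) = 1; final value = sign = +1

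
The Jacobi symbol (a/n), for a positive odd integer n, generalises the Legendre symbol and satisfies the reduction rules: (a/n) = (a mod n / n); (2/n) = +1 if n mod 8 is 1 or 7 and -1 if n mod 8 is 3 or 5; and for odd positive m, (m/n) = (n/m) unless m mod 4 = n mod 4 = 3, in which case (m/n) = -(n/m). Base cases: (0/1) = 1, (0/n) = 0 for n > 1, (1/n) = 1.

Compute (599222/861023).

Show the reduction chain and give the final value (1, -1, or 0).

0

599222 = 2^1·299611; (2/861023) = +1 since 861023 mod 8 = 7, so (599222/861023) = (+1)^1·(299611/861023); sign now +1
reciprocity: (299611/861023) = -1·(861023/299611) since 299611 mod 4 = 3, 861023 mod 4 = 3; sign now -1
(861023/299611) = (261801/299611)   [reduce mod 299611]
reciprocity: (261801/299611) = +1·(299611/261801) since 261801 mod 4 = 1, 299611 mod 4 = 3; sign now -1
(299611/261801) = (37810/261801)   [reduce mod 261801]
37810 = 2^1·18905; (2/261801) = +1 since 261801 mod 8 = 1, so (37810/261801) = (+1)^1·(18905/261801); sign now -1
reciprocity: (18905/261801) = +1·(261801/18905) since 18905 mod 4 = 1, 261801 mod 4 = 1; sign now -1
(261801/18905) = (16036/18905)   [reduce mod 18905]
16036 = 2^2·4009; (2/18905) = +1 since 18905 mod 8 = 1, so (16036/18905) = (+1)^2·(4009/18905); sign now -1
reciprocity: (4009/18905) = +1·(18905/4009) since 4009 mod 4 = 1, 18905 mod 4 = 1; sign now -1
(18905/4009) = (2869/4009)   [reduce mod 4009]
reciprocity: (2869/4009) = +1·(4009/2869) since 2869 mod 4 = 1, 4009 mod 4 = 1; sign now -1
(4009/2869) = (1140/2869)   [reduce mod 2869]
1140 = 2^2·285; (2/2869) = -1 since 2869 mod 8 = 5, so (1140/2869) = (-1)^2·(285/2869); sign now -1
reciprocity: (285/2869) = +1·(2869/285) since 285 mod 4 = 1, 2869 mod 4 = 1; sign now -1
(2869/285) = (19/285)   [reduce mod 285]
reciprocity: (19/285) = +1·(285/19) since 19 mod 4 = 3, 285 mod 4 = 1; sign now -1
(285/19) = (0/19)   [reduce mod 19]
(0/19) = 0   [gcd(a, n) > 1]; final value = 0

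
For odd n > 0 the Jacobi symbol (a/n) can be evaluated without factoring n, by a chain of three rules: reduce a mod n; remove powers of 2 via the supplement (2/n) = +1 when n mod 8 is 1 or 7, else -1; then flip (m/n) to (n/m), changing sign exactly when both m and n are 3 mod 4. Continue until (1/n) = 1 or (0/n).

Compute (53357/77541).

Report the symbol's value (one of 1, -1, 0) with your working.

1

reciprocity: (53357/77541) = +1·(77541/53357) since 53357 mod 4 = 1, 77541 mod 4 = 1; sign now +1
(77541/53357) = (24184/53357)   [reduce mod 53357]
24184 = 2^3·3023; (2/53357) = -1 since 53357 mod 8 = 5, so (24184/53357) = (-1)^3·(3023/53357); sign now -1
reciprocity: (3023/53357) = +1·(53357/3023) since 3023 mod 4 = 3, 53357 mod 4 = 1; sign now -1
(53357/3023) = (1966/3023)   [reduce mod 3023]
1966 = 2^1·983; (2/3023) = +1 since 3023 mod 8 = 7, so (1966/3023) = (+1)^1·(983/3023); sign now -1
reciprocity: (983/3023) = -1·(3023/983) since 983 mod 4 = 3, 3023 mod 4 = 3; sign now +1
(3023/983) = (74/983)   [reduce mod 983]
74 = 2^1·37; (2/983) = +1 since 983 mod 8 = 7, so (74/983) = (+1)^1·(37/983); sign now +1
reciprocity: (37/983) = +1·(983/37) since 37 mod 4 = 1, 983 mod 4 = 3; sign now +1
(983/37) = (21/37)   [reduce mod 37]
reciprocity: (21/37) = +1·(37/21) since 21 mod 4 = 1, 37 mod 4 = 1; sign now +1
(37/21) = (16/21)   [reduce mod 21]
16 = 2^4·1; (2/21) = -1 since 21 mod 8 = 5, so (16/21) = (-1)^4·(1/21); sign now +1
(1/21) = 1; final value = sign = +1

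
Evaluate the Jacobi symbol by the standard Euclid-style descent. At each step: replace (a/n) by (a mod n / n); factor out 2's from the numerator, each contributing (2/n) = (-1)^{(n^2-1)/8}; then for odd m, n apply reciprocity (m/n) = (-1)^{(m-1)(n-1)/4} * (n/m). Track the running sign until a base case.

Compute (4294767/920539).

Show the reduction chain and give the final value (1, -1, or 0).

(4294767/920539) = (612611/920539)   [reduce mod 920539]
reciprocity: (612611/920539) = -1·(920539/612611) since 612611 mod 4 = 3, 920539 mod 4 = 3; sign now -1
(920539/612611) = (307928/612611)   [reduce mod 612611]
307928 = 2^3·38491; (2/612611) = -1 since 612611 mod 8 = 3, so (307928/612611) = (-1)^3·(38491/612611); sign now +1
reciprocity: (38491/612611) = -1·(612611/38491) since 38491 mod 4 = 3, 612611 mod 4 = 3; sign now -1
(612611/38491) = (35246/38491)   [reduce mod 38491]
35246 = 2^1·17623; (2/38491) = -1 since 38491 mod 8 = 3, so (35246/38491) = (-1)^1·(17623/38491); sign now +1
reciprocity: (17623/38491) = -1·(38491/17623) since 17623 mod 4 = 3, 38491 mod 4 = 3; sign now -1
(38491/17623) = (3245/17623)   [reduce mod 17623]
reciprocity: (3245/17623) = +1·(17623/3245) since 3245 mod 4 = 1, 17623 mod 4 = 3; sign now -1
(17623/3245) = (1398/3245)   [reduce mod 3245]
1398 = 2^1·699; (2/3245) = -1 since 3245 mod 8 = 5, so (1398/3245) = (-1)^1·(699/3245); sign now +1
reciprocity: (699/3245) = +1·(3245/699) since 699 mod 4 = 3, 3245 mod 4 = 1; sign now +1
(3245/699) = (449/699)   [reduce mod 699]
reciprocity: (449/699) = +1·(699/449) since 449 mod 4 = 1, 699 mod 4 = 3; sign now +1
(699/449) = (250/449)   [reduce mod 449]
250 = 2^1·125; (2/449) = +1 since 449 mod 8 = 1, so (250/449) = (+1)^1·(125/449); sign now +1
reciprocity: (125/449) = +1·(449/125) since 125 mod 4 = 1, 449 mod 4 = 1; sign now +1
(449/125) = (74/125)   [reduce mod 125]
74 = 2^1·37; (2/125) = -1 since 125 mod 8 = 5, so (74/125) = (-1)^1·(37/125); sign now -1
reciprocity: (37/125) = +1·(125/37) since 37 mod 4 = 1, 125 mod 4 = 1; sign now -1
(125/37) = (14/37)   [reduce mod 37]
14 = 2^1·7; (2/37) = -1 since 37 mod 8 = 5, so (14/37) = (-1)^1·(7/37); sign now +1
reciprocity: (7/37) = +1·(37/7) since 7 mod 4 = 3, 37 mod 4 = 1; sign now +1
(37/7) = (2/7)   [reduce mod 7]
2 = 2^1·1; (2/7) = +1 since 7 mod 8 = 7, so (2/7) = (+1)^1·(1/7); sign now +1
(1/7) = 1; final value = sign = +1

1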